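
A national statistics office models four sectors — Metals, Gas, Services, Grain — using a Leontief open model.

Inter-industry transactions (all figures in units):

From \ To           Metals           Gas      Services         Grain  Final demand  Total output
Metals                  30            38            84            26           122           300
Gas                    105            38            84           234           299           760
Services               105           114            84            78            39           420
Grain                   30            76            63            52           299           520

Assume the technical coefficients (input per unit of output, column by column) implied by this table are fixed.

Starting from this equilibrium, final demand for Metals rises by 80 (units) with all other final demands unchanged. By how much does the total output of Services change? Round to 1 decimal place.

Δx_3 = 66.5

Technical coefficients a_ij = z_ij / X_j:
  a_11 = 30/300 = 0.10, a_21 = 105/300 = 0.35, a_31 = 105/300 = 0.35, a_41 = 30/300 = 0.10
  a_12 = 38/760 = 0.05, a_22 = 38/760 = 0.05, a_32 = 114/760 = 0.15, a_42 = 76/760 = 0.10
  a_13 = 84/420 = 0.20, a_23 = 84/420 = 0.20, a_33 = 84/420 = 0.20, a_43 = 63/420 = 0.15
  a_14 = 26/520 = 0.05, a_24 = 234/520 = 0.45, a_34 = 78/520 = 0.15, a_44 = 52/520 = 0.10
I − A =
  [   0.90    -0.05    -0.20    -0.05]
  [  -0.35     0.95    -0.20    -0.45]
  [  -0.35    -0.15     0.80    -0.15]
  [  -0.10    -0.10    -0.15     0.90]
Compute the cofactors C_ij = (−1)^(i+j)·(3×3 minor ij) of I−A; the adjugate is their transpose:
adj(I−A) = Cᵀ =
  [ 0.586500   0.070000   0.182500   0.098000]
  [ 0.369750   0.555125   0.296375   0.347500]
  [ 0.357000   0.152500   0.704500   0.213500]
  [ 0.165750   0.094875   0.170625   0.562500]
det(I−A) = Σ_j (I−A)_1j·C_1j = (0.90)(0.586500) + (-0.05)(0.369750) + (-0.20)(0.357000) + (-0.05)(0.165750) = 0.429675
(I − A)⁻¹ = adj(I−A) / det(I−A) ≈
  [   1.3650     0.1629     0.4247     0.2281]
  [   0.8605     1.2920     0.6898     0.8088]
  [   0.8309     0.3549     1.6396     0.4969]
  [   0.3858     0.2208     0.3971     1.3091]
Δx = (I − A)⁻¹ Δd with Δd having +80 in the Metals component and 0 elsewhere.
So Δx_3 = L_31 · (+80), where L_31 = adj(I−A)_31 / det(I−A) = 0.357000 / 0.429675.
Δx_3 = 0.357000 × (+80) / 0.429675 = 28.56 / 0.429675 ≈ 66.5.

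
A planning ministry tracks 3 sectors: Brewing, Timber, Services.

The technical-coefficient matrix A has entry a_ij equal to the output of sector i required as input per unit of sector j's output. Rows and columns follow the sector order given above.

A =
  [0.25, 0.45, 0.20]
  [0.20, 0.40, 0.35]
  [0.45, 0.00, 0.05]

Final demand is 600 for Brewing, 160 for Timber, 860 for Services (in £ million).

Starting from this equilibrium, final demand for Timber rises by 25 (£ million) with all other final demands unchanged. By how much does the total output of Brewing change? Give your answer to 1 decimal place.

Δx_1 = 49.2

I − A =
  [   0.75    -0.45    -0.20]
  [  -0.20     0.60    -0.35]
  [  -0.45     0.00     0.95]
Cofactors of I−A, C_ij = (−1)^(i+j)·(minor ij) (rows/columns in the sector order above):
  C_11 = (0.60)(0.95) − (-0.35)(0.00) = 0.5700
  C_12 = −[(-0.20)(0.95) − (-0.35)(-0.45)] = 0.3475
  C_13 = (-0.20)(0.00) − (0.60)(-0.45) = 0.2700
  C_21 = −[(-0.45)(0.95) − (-0.20)(0.00)] = 0.4275
  C_22 = (0.75)(0.95) − (-0.20)(-0.45) = 0.6225
  C_23 = −[(0.75)(0.00) − (-0.45)(-0.45)] = 0.2025
  C_31 = (-0.45)(-0.35) − (-0.20)(0.60) = 0.2775
  C_32 = −[(0.75)(-0.35) − (-0.20)(-0.20)] = 0.3025
  C_33 = (0.75)(0.60) − (-0.45)(-0.20) = 0.3600
det(I−A) = Σ_j (I−A)_1j·C_1j = (0.75)(0.5700) + (-0.45)(0.3475) + (-0.20)(0.2700) = 0.217125
adj(I−A) = Cᵀ =
  [ 0.5700   0.4275   0.2775]
  [ 0.3475   0.6225   0.3025]
  [ 0.2700   0.2025   0.3600]
(I − A)⁻¹ = adj(I−A) / det(I−A) ≈
  [   2.6252     1.9689     1.2781]
  [   1.6005     2.8670     1.3932]
  [   1.2435     0.9326     1.6580]
Δx = (I − A)⁻¹ Δd with Δd having +25 in the Timber component and 0 elsewhere.
So Δx_1 = L_12 · (+25), where L_12 = adj(I−A)_12 / det(I−A) = 0.4275 / 0.217125.
Δx_1 = 0.4275 × (+25) / 0.217125 = 10.6875 / 0.217125 ≈ 49.2.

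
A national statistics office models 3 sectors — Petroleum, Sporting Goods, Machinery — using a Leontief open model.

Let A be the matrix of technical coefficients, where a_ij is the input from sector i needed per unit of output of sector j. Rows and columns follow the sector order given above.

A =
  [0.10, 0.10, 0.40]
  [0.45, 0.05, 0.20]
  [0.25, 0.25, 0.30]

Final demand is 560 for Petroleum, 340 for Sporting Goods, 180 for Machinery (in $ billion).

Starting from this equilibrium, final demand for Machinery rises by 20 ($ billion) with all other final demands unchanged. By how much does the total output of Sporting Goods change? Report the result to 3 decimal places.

I − A =
  [   0.90    -0.10    -0.40]
  [  -0.45     0.95    -0.20]
  [  -0.25    -0.25     0.70]
Cofactors of I−A, C_ij = (−1)^(i+j)·(minor ij) (rows/columns in the sector order above):
  C_11 = (0.95)(0.70) − (-0.20)(-0.25) = 0.6150
  C_12 = −[(-0.45)(0.70) − (-0.20)(-0.25)] = 0.3650
  C_13 = (-0.45)(-0.25) − (0.95)(-0.25) = 0.3500
  C_21 = −[(-0.10)(0.70) − (-0.40)(-0.25)] = 0.1700
  C_22 = (0.90)(0.70) − (-0.40)(-0.25) = 0.5300
  C_23 = −[(0.90)(-0.25) − (-0.10)(-0.25)] = 0.2500
  C_31 = (-0.10)(-0.20) − (-0.40)(0.95) = 0.4000
  C_32 = −[(0.90)(-0.20) − (-0.40)(-0.45)] = 0.3600
  C_33 = (0.90)(0.95) − (-0.10)(-0.45) = 0.8100
det(I−A) = Σ_j (I−A)_1j·C_1j = (0.90)(0.6150) + (-0.10)(0.3650) + (-0.40)(0.3500) = 0.3770
adj(I−A) = Cᵀ =
  [ 0.6150   0.1700   0.4000]
  [ 0.3650   0.5300   0.3600]
  [ 0.3500   0.2500   0.8100]
(I − A)⁻¹ = adj(I−A) / det(I−A) ≈
  [   1.6313     0.4509     1.0610]
  [   0.9682     1.4058     0.9549]
  [   0.9284     0.6631     2.1485]
Δx = (I − A)⁻¹ Δd with Δd having +20 in the Machinery component and 0 elsewhere.
So Δx_S = L_SM · (+20), where L_SM = adj(I−A)_SM / det(I−A) = 0.3600 / 0.3770.
Δx_S = 0.3600 × (+20) / 0.3770 = 7.20 / 0.3770 ≈ 19.098.

Δx_S = 19.098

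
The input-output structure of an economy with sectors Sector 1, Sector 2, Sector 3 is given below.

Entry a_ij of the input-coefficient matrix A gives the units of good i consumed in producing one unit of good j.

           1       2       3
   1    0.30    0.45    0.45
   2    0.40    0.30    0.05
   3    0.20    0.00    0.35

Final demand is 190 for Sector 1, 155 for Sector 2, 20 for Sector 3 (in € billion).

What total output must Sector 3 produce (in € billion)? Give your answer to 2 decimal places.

x_3 = 348.88

I − A =
  [   0.70    -0.45    -0.45]
  [  -0.40     0.70    -0.05]
  [  -0.20     0.00     0.65]
Cofactors of I−A, C_ij = (−1)^(i+j)·(minor ij) (rows/columns in the sector order above):
  C_11 = (0.70)(0.65) − (-0.05)(0.00) = 0.4550
  C_12 = −[(-0.40)(0.65) − (-0.05)(-0.20)] = 0.2700
  C_13 = (-0.40)(0.00) − (0.70)(-0.20) = 0.1400
  C_21 = −[(-0.45)(0.65) − (-0.45)(0.00)] = 0.2925
  C_22 = (0.70)(0.65) − (-0.45)(-0.20) = 0.3650
  C_23 = −[(0.70)(0.00) − (-0.45)(-0.20)] = 0.0900
  C_31 = (-0.45)(-0.05) − (-0.45)(0.70) = 0.3375
  C_32 = −[(0.70)(-0.05) − (-0.45)(-0.40)] = 0.2150
  C_33 = (0.70)(0.70) − (-0.45)(-0.40) = 0.3100
det(I−A) = Σ_j (I−A)_1j·C_1j = (0.70)(0.4550) + (-0.45)(0.2700) + (-0.45)(0.1400) = 0.1340
adj(I−A) = Cᵀ =
  [ 0.4550   0.2925   0.3375]
  [ 0.2700   0.3650   0.2150]
  [ 0.1400   0.0900   0.3100]
(I − A)⁻¹ = adj(I−A) / det(I−A) ≈
  [   3.3955     2.1828     2.5187]
  [   2.0149     2.7239     1.6045]
  [   1.0448     0.6716     2.3134]
x = (I − A)⁻¹ d = adj(I−A)·d / det(I−A), with det(I−A) = 0.1340:
  x_1 = (0.4550·190 + 0.2925·155 + 0.3375·20) / 0.1340 = 138.5375 / 0.1340 ≈ 1033.86
  x_2 = (0.2700·190 + 0.3650·155 + 0.2150·20) / 0.1340 = 112.175 / 0.1340 ≈ 837.13
  x_3 = (0.1400·190 + 0.0900·155 + 0.3100·20) / 0.1340 = 46.75 / 0.1340 ≈ 348.88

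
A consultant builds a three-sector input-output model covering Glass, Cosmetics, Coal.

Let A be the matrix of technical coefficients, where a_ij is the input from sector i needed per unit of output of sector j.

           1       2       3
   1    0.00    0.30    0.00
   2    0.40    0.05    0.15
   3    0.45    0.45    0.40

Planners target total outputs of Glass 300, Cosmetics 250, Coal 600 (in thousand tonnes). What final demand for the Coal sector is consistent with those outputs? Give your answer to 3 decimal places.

d_3 = 112.500

I − A =
  [   1.00    -0.30     0.00]
  [  -0.40     0.95    -0.15]
  [  -0.45    -0.45     0.60]
d = (I − A) x:
  d_1 = (+1.00)·300 + (-0.30)·250 + (+0.00)·600 = 225.000
  d_2 = (-0.40)·300 + (+0.95)·250 + (-0.15)·600 = 27.500
  d_3 = (-0.45)·300 + (-0.45)·250 + (+0.60)·600 = 112.500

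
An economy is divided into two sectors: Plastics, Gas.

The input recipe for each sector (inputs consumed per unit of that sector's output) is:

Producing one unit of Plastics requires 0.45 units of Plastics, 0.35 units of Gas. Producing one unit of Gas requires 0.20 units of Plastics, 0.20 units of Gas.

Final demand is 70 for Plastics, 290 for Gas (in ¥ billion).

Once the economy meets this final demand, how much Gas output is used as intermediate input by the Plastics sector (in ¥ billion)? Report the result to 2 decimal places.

z_GP = 107.84

I − A =
  [   0.55    -0.20]
  [  -0.35     0.80]
det(I−A) = (0.55)(0.80) − (-0.20)(-0.35) = 0.3700
adj(I−A) = [[0.80, 0.20], [0.35, 0.55]]
(I − A)⁻¹ = adj(I−A) / det(I−A) ≈
  [   2.1622     0.5405]
  [   0.9459     1.4865]
First solve x = (I − A)⁻¹ d = adj(I−A)·d / det(I−A); in particular x_P = (0.80·70 + 0.20·290) / 0.3700 = 114.00 / 0.3700 ≈ 308.1081.
Intermediate flow from G to P: z_GP = a_GP · x_P = 0.35 × 114.00 / 0.3700 = 39.90 / 0.3700 ≈ 107.84.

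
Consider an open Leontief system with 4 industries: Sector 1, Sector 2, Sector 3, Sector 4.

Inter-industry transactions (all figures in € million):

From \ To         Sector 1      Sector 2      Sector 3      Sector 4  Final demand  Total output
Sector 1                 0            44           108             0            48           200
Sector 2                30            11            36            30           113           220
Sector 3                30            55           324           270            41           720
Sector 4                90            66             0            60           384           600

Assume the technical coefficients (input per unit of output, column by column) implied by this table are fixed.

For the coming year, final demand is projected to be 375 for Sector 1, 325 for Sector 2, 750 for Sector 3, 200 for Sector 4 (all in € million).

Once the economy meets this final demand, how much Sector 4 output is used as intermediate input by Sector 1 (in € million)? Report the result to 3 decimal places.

z_41 = 408.357

Technical coefficients a_ij = z_ij / X_j:
  a_11 = 0/200 = 0.00, a_21 = 30/200 = 0.15, a_31 = 30/200 = 0.15, a_41 = 90/200 = 0.45
  a_12 = 44/220 = 0.20, a_22 = 11/220 = 0.05, a_32 = 55/220 = 0.25, a_42 = 66/220 = 0.30
  a_13 = 108/720 = 0.15, a_23 = 36/720 = 0.05, a_33 = 324/720 = 0.45, a_43 = 0/720 = 0.00
  a_14 = 0/600 = 0.00, a_24 = 30/600 = 0.05, a_34 = 270/600 = 0.45, a_44 = 60/600 = 0.10
I − A =
  [   1.00    -0.20    -0.15     0.00]
  [  -0.15     0.95    -0.05    -0.05]
  [  -0.15    -0.25     0.55    -0.45]
  [  -0.45    -0.30     0.00     0.90]
Compute the cofactors C_ij = (−1)^(i+j)·(3×3 minor ij) of I−A; the adjugate is their transpose:
adj(I−A) = Cᵀ =
  [ 0.444000   0.153000   0.135000   0.076000]
  [ 0.103500   0.444375   0.068625   0.059000]
  [ 0.378000   0.427500   0.808500   0.428000]
  [ 0.256500   0.224625   0.090375   0.465000]
det(I−A) = Σ_j (I−A)_1j·C_1j = (1.00)(0.444000) + (-0.20)(0.103500) + (-0.15)(0.378000) + (0.00)(0.256500) = 0.3666
(I − A)⁻¹ = adj(I−A) / det(I−A) ≈
  [   1.2111     0.4173     0.3682     0.2073]
  [   0.2823     1.2122     0.1872     0.1609]
  [   1.0311     1.1661     2.2054     1.1675]
  [   0.6997     0.6127     0.2465     1.2684]
First solve x = (I − A)⁻¹ d = adj(I−A)·d / det(I−A); in particular x_1 = (0.444000·375 + 0.153000·325 + 0.135000·750 + 0.076000·200) / 0.3666 = 332.675 / 0.3666 ≈ 907.46045.
Intermediate flow from 4 to 1: z_41 = a_41 · x_1 = 0.45 × 332.675 / 0.3666 = 149.70375 / 0.3666 ≈ 408.357.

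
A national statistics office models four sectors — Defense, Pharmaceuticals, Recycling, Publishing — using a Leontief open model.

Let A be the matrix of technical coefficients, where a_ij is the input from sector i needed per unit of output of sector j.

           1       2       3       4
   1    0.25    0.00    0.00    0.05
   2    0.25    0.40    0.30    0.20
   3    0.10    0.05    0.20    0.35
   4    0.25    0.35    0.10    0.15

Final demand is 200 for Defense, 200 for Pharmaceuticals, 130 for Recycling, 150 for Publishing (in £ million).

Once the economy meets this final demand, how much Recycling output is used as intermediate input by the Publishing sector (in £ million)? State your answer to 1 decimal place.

I − A =
  [   0.75     0.00     0.00    -0.05]
  [  -0.25     0.60    -0.30    -0.20]
  [  -0.10    -0.05     0.80    -0.35]
  [  -0.25    -0.35    -0.10     0.85]
Compute the cofactors C_ij = (−1)^(i+j)·(3×3 minor ij) of I−A; the adjugate is their transpose:
adj(I−A) = Cᵀ =
  [ 0.280500   0.014250   0.008250   0.023250]
  [ 0.255000   0.473250   0.203750   0.210250]
  [ 0.140250   0.124875   0.318125   0.168625]
  [ 0.204000   0.213750   0.123750   0.348750]
det(I−A) = Σ_j (I−A)_1j·C_1j = (0.75)(0.280500) + (0.00)(0.255000) + (0.00)(0.140250) + (-0.05)(0.204000) = 0.200175
(I − A)⁻¹ = adj(I−A) / det(I−A) ≈
  [   1.4013     0.0712     0.0412     0.1161]
  [   1.2739     2.3642     1.0179     1.0503]
  [   0.7006     0.6238     1.5892     0.8424]
  [   1.0191     1.0678     0.6182     1.7422]
First solve x = (I − A)⁻¹ d = adj(I−A)·d / det(I−A); in particular x_4 = (0.204000·200 + 0.213750·200 + 0.123750·130 + 0.348750·150) / 0.200175 = 151.95 / 0.200175 ≈ 759.086.
Intermediate flow from 3 to 4: z_34 = a_34 · x_4 = 0.35 × 151.95 / 0.200175 = 53.1825 / 0.200175 ≈ 265.7.

z_34 = 265.7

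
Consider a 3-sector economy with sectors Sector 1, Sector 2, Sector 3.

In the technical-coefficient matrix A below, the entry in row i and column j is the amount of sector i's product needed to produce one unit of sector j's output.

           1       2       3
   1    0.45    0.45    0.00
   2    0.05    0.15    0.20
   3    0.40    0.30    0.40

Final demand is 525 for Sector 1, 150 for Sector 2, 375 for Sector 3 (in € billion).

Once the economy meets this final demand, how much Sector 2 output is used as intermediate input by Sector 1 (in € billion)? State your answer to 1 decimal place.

z_21 = 78.4

I − A =
  [   0.55    -0.45     0.00]
  [  -0.05     0.85    -0.20]
  [  -0.40    -0.30     0.60]
Cofactors of I−A, C_ij = (−1)^(i+j)·(minor ij) (rows/columns in the sector order above):
  C_11 = (0.85)(0.60) − (-0.20)(-0.30) = 0.4500
  C_12 = −[(-0.05)(0.60) − (-0.20)(-0.40)] = 0.1100
  C_13 = (-0.05)(-0.30) − (0.85)(-0.40) = 0.3550
  C_21 = −[(-0.45)(0.60) − (0.00)(-0.30)] = 0.2700
  C_22 = (0.55)(0.60) − (0.00)(-0.40) = 0.3300
  C_23 = −[(0.55)(-0.30) − (-0.45)(-0.40)] = 0.3450
  C_31 = (-0.45)(-0.20) − (0.00)(0.85) = 0.0900
  C_32 = −[(0.55)(-0.20) − (0.00)(-0.05)] = 0.1100
  C_33 = (0.55)(0.85) − (-0.45)(-0.05) = 0.4450
det(I−A) = Σ_j (I−A)_1j·C_1j = (0.55)(0.4500) + (-0.45)(0.1100) + (0.00)(0.3550) = 0.1980
adj(I−A) = Cᵀ =
  [ 0.4500   0.2700   0.0900]
  [ 0.1100   0.3300   0.1100]
  [ 0.3550   0.3450   0.4450]
(I − A)⁻¹ = adj(I−A) / det(I−A) ≈
  [   2.2727     1.3636     0.4545]
  [   0.5556     1.6667     0.5556]
  [   1.7929     1.7424     2.2475]
First solve x = (I − A)⁻¹ d = adj(I−A)·d / det(I−A); in particular x_1 = (0.4500·525 + 0.2700·150 + 0.0900·375) / 0.1980 = 310.50 / 0.1980 ≈ 1568.182.
Intermediate flow from 2 to 1: z_21 = a_21 · x_1 = 0.05 × 310.50 / 0.1980 = 15.525 / 0.1980 ≈ 78.4.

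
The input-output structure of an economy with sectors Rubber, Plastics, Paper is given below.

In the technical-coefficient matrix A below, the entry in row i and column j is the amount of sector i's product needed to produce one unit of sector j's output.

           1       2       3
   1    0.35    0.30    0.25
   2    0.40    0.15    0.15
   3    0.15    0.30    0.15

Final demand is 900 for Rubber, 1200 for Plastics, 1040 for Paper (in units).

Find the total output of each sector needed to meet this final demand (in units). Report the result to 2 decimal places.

I − A =
  [   0.65    -0.30    -0.25]
  [  -0.40     0.85    -0.15]
  [  -0.15    -0.30     0.85]
Cofactors of I−A, C_ij = (−1)^(i+j)·(minor ij) (rows/columns in the sector order above):
  C_11 = (0.85)(0.85) − (-0.15)(-0.30) = 0.6775
  C_12 = −[(-0.40)(0.85) − (-0.15)(-0.15)] = 0.3625
  C_13 = (-0.40)(-0.30) − (0.85)(-0.15) = 0.2475
  C_21 = −[(-0.30)(0.85) − (-0.25)(-0.30)] = 0.3300
  C_22 = (0.65)(0.85) − (-0.25)(-0.15) = 0.5150
  C_23 = −[(0.65)(-0.30) − (-0.30)(-0.15)] = 0.2400
  C_31 = (-0.30)(-0.15) − (-0.25)(0.85) = 0.2575
  C_32 = −[(0.65)(-0.15) − (-0.25)(-0.40)] = 0.1975
  C_33 = (0.65)(0.85) − (-0.30)(-0.40) = 0.4325
det(I−A) = Σ_j (I−A)_1j·C_1j = (0.65)(0.6775) + (-0.30)(0.3625) + (-0.25)(0.2475) = 0.26975
adj(I−A) = Cᵀ =
  [ 0.6775   0.3300   0.2575]
  [ 0.3625   0.5150   0.1975]
  [ 0.2475   0.2400   0.4325]
(I − A)⁻¹ = adj(I−A) / det(I−A) ≈
  [   2.5116     1.2234     0.9546]
  [   1.3438     1.9092     0.7322]
  [   0.9175     0.8897     1.6033]
x = (I − A)⁻¹ d = adj(I−A)·d / det(I−A), with det(I−A) = 0.26975:
  x_1 = (0.6775·900 + 0.3300·1200 + 0.2575·1040) / 0.26975 = 1273.55 / 0.26975 ≈ 4721.22
  x_2 = (0.3625·900 + 0.5150·1200 + 0.1975·1040) / 0.26975 = 1149.65 / 0.26975 ≈ 4261.91
  x_3 = (0.2475·900 + 0.2400·1200 + 0.4325·1040) / 0.26975 = 960.55 / 0.26975 ≈ 3560.89

x_1 = 4721.22, x_2 = 4261.91, x_3 = 3560.89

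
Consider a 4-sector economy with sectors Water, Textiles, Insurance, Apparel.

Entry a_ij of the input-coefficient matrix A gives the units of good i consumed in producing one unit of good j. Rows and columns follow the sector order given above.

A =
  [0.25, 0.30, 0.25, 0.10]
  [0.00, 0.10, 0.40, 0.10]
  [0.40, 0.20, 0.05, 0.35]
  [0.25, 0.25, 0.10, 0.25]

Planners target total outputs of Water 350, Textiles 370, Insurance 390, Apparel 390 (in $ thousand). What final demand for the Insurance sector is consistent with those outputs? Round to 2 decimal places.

d_3 = 20.00

I − A =
  [   0.75    -0.30    -0.25    -0.10]
  [   0.00     0.90    -0.40    -0.10]
  [  -0.40    -0.20     0.95    -0.35]
  [  -0.25    -0.25    -0.10     0.75]
d = (I − A) x:
  d_1 = (+0.75)·350 + (-0.30)·370 + (-0.25)·390 + (-0.10)·390 = 15.00
  d_2 = (+0.00)·350 + (+0.90)·370 + (-0.40)·390 + (-0.10)·390 = 138.00
  d_3 = (-0.40)·350 + (-0.20)·370 + (+0.95)·390 + (-0.35)·390 = 20.00
  d_4 = (-0.25)·350 + (-0.25)·370 + (-0.10)·390 + (+0.75)·390 = 73.50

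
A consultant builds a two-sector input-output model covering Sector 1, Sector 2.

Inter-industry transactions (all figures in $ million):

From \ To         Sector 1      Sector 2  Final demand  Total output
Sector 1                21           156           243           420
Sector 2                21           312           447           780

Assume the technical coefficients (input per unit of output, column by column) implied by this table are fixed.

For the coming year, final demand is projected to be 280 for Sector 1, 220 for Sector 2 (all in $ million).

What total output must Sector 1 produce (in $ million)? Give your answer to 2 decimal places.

x_1 = 378.57

Technical coefficients a_ij = z_ij / X_j:
  a_11 = 21/420 = 0.05, a_21 = 21/420 = 0.05
  a_12 = 156/780 = 0.20, a_22 = 312/780 = 0.40
I − A =
  [   0.95    -0.20]
  [  -0.05     0.60]
det(I−A) = (0.95)(0.60) − (-0.20)(-0.05) = 0.5600
adj(I−A) = [[0.60, 0.20], [0.05, 0.95]]
(I − A)⁻¹ = adj(I−A) / det(I−A) ≈
  [   1.0714     0.3571]
  [   0.0893     1.6964]
x = (I − A)⁻¹ d = adj(I−A)·d / det(I−A), with det(I−A) = 0.5600:
  x_1 = (0.60·280 + 0.20·220) / 0.5600 = 212.00 / 0.5600 ≈ 378.57
  x_2 = (0.05·280 + 0.95·220) / 0.5600 = 223.00 / 0.5600 ≈ 398.21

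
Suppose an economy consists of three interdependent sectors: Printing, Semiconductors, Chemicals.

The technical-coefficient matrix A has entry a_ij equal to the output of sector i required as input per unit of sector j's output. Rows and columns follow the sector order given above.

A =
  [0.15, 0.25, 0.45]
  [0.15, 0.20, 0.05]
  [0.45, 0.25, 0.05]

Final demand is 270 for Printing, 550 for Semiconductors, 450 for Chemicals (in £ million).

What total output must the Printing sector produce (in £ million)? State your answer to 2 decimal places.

I − A =
  [   0.85    -0.25    -0.45]
  [  -0.15     0.80    -0.05]
  [  -0.45    -0.25     0.95]
Cofactors of I−A, C_ij = (−1)^(i+j)·(minor ij) (rows/columns in the sector order above):
  C_11 = (0.80)(0.95) − (-0.05)(-0.25) = 0.7475
  C_12 = −[(-0.15)(0.95) − (-0.05)(-0.45)] = 0.1650
  C_13 = (-0.15)(-0.25) − (0.80)(-0.45) = 0.3975
  C_21 = −[(-0.25)(0.95) − (-0.45)(-0.25)] = 0.3500
  C_22 = (0.85)(0.95) − (-0.45)(-0.45) = 0.6050
  C_23 = −[(0.85)(-0.25) − (-0.25)(-0.45)] = 0.3250
  C_31 = (-0.25)(-0.05) − (-0.45)(0.80) = 0.3725
  C_32 = −[(0.85)(-0.05) − (-0.45)(-0.15)] = 0.1100
  C_33 = (0.85)(0.80) − (-0.25)(-0.15) = 0.6425
det(I−A) = Σ_j (I−A)_1j·C_1j = (0.85)(0.7475) + (-0.25)(0.1650) + (-0.45)(0.3975) = 0.41525
adj(I−A) = Cᵀ =
  [ 0.7475   0.3500   0.3725]
  [ 0.1650   0.6050   0.1100]
  [ 0.3975   0.3250   0.6425]
(I − A)⁻¹ = adj(I−A) / det(I−A) ≈
  [   1.8001     0.8429     0.8970]
  [   0.3974     1.4570     0.2649]
  [   0.9573     0.7827     1.5473]
x = (I − A)⁻¹ d = adj(I−A)·d / det(I−A), with det(I−A) = 0.41525:
  x_1 = (0.7475·270 + 0.3500·550 + 0.3725·450) / 0.41525 = 561.95 / 0.41525 ≈ 1353.28
  x_2 = (0.1650·270 + 0.6050·550 + 0.1100·450) / 0.41525 = 426.80 / 0.41525 ≈ 1027.81
  x_3 = (0.3975·270 + 0.3250·550 + 0.6425·450) / 0.41525 = 575.20 / 0.41525 ≈ 1385.19

x_1 = 1353.28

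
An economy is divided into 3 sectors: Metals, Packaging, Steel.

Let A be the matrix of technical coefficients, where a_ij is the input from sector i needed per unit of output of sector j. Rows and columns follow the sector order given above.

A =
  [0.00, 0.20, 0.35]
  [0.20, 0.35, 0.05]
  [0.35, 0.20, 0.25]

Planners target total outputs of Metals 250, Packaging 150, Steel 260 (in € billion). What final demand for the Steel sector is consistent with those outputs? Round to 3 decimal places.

I − A =
  [   1.00    -0.20    -0.35]
  [  -0.20     0.65    -0.05]
  [  -0.35    -0.20     0.75]
d = (I − A) x:
  d_M = (+1.00)·250 + (-0.20)·150 + (-0.35)·260 = 129.000
  d_P = (-0.20)·250 + (+0.65)·150 + (-0.05)·260 = 34.500
  d_S = (-0.35)·250 + (-0.20)·150 + (+0.75)·260 = 77.500

d_S = 77.500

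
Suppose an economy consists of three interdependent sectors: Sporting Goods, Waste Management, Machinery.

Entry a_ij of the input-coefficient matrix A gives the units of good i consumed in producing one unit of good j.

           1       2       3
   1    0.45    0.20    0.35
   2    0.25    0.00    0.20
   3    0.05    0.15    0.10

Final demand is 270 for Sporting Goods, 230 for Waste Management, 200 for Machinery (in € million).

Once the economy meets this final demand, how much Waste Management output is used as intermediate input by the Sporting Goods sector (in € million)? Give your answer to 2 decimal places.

z_21 = 228.48

I − A =
  [   0.55    -0.20    -0.35]
  [  -0.25     1.00    -0.20]
  [  -0.05    -0.15     0.90]
Cofactors of I−A, C_ij = (−1)^(i+j)·(minor ij) (rows/columns in the sector order above):
  C_11 = (1.00)(0.90) − (-0.20)(-0.15) = 0.8700
  C_12 = −[(-0.25)(0.90) − (-0.20)(-0.05)] = 0.2350
  C_13 = (-0.25)(-0.15) − (1.00)(-0.05) = 0.0875
  C_21 = −[(-0.20)(0.90) − (-0.35)(-0.15)] = 0.2325
  C_22 = (0.55)(0.90) − (-0.35)(-0.05) = 0.4775
  C_23 = −[(0.55)(-0.15) − (-0.20)(-0.05)] = 0.0925
  C_31 = (-0.20)(-0.20) − (-0.35)(1.00) = 0.3900
  C_32 = −[(0.55)(-0.20) − (-0.35)(-0.25)] = 0.1975
  C_33 = (0.55)(1.00) − (-0.20)(-0.25) = 0.5000
det(I−A) = Σ_j (I−A)_1j·C_1j = (0.55)(0.8700) + (-0.20)(0.2350) + (-0.35)(0.0875) = 0.400875
adj(I−A) = Cᵀ =
  [ 0.8700   0.2325   0.3900]
  [ 0.2350   0.4775   0.1975]
  [ 0.0875   0.0925   0.5000]
(I − A)⁻¹ = adj(I−A) / det(I−A) ≈
  [   2.1703     0.5800     0.9729]
  [   0.5862     1.1911     0.4927]
  [   0.2183     0.2307     1.2473]
First solve x = (I − A)⁻¹ d = adj(I−A)·d / det(I−A); in particular x_1 = (0.8700·270 + 0.2325·230 + 0.3900·200) / 0.400875 = 366.375 / 0.400875 ≈ 913.9383.
Intermediate flow from 2 to 1: z_21 = a_21 · x_1 = 0.25 × 366.375 / 0.400875 = 91.59375 / 0.400875 ≈ 228.48.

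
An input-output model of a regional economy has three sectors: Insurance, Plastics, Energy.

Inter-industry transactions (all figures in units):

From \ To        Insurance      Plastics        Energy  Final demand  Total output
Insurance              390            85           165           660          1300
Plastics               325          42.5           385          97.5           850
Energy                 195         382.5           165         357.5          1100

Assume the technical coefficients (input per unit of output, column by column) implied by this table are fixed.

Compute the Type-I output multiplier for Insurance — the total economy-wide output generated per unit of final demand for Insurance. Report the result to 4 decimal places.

Technical coefficients a_ij = z_ij / X_j:
  a_11 = 390/1300 = 0.30, a_21 = 325/1300 = 0.25, a_31 = 195/1300 = 0.15
  a_12 = 85/850 = 0.10, a_22 = 42.5/850 = 0.05, a_32 = 382.5/850 = 0.45
  a_13 = 165/1100 = 0.15, a_23 = 385/1100 = 0.35, a_33 = 165/1100 = 0.15
I − A =
  [   0.70    -0.10    -0.15]
  [  -0.25     0.95    -0.35]
  [  -0.15    -0.45     0.85]
Cofactors of I−A, C_ij = (−1)^(i+j)·(minor ij) (rows/columns in the sector order above):
  C_11 = (0.95)(0.85) − (-0.35)(-0.45) = 0.6500
  C_12 = −[(-0.25)(0.85) − (-0.35)(-0.15)] = 0.2650
  C_13 = (-0.25)(-0.45) − (0.95)(-0.15) = 0.2550
  C_21 = −[(-0.10)(0.85) − (-0.15)(-0.45)] = 0.1525
  C_22 = (0.70)(0.85) − (-0.15)(-0.15) = 0.5725
  C_23 = −[(0.70)(-0.45) − (-0.10)(-0.15)] = 0.3300
  C_31 = (-0.10)(-0.35) − (-0.15)(0.95) = 0.1775
  C_32 = −[(0.70)(-0.35) − (-0.15)(-0.25)] = 0.2825
  C_33 = (0.70)(0.95) − (-0.10)(-0.25) = 0.6400
det(I−A) = Σ_j (I−A)_1j·C_1j = (0.70)(0.6500) + (-0.10)(0.2650) + (-0.15)(0.2550) = 0.39025
adj(I−A) = Cᵀ =
  [ 0.6500   0.1525   0.1775]
  [ 0.2650   0.5725   0.2825]
  [ 0.2550   0.3300   0.6400]
(I − A)⁻¹ = adj(I−A) / det(I−A) ≈
  [   1.66560     0.39078     0.45484]
  [   0.67905     1.46701     0.72389]
  [   0.65343     0.84561     1.63997]
The output multiplier for sector j is the column-j sum of the Leontief inverse (I − A)⁻¹ = adj(I−A) / det(I−A).
Column 1 of adj(I−A): (0.6500, 0.2650, 0.2550); det(I−A) = 0.39025.
m_1 = (0.6500 + 0.2650 + 0.2550) / 0.39025 = 1.17 / 0.39025 ≈ 2.9981.

m_1 = 2.9981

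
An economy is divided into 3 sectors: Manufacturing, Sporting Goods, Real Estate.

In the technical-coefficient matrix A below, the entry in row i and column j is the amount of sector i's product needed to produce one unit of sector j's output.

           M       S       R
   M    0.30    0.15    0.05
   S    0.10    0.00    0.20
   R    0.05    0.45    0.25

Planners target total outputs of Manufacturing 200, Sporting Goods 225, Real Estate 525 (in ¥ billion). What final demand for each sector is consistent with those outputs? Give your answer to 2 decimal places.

I − A =
  [   0.70    -0.15    -0.05]
  [  -0.10     1.00    -0.20]
  [  -0.05    -0.45     0.75]
d = (I − A) x:
  d_M = (+0.70)·200 + (-0.15)·225 + (-0.05)·525 = 80.00
  d_S = (-0.10)·200 + (+1.00)·225 + (-0.20)·525 = 100.00
  d_R = (-0.05)·200 + (-0.45)·225 + (+0.75)·525 = 282.50

d_M = 80.00, d_S = 100.00, d_R = 282.50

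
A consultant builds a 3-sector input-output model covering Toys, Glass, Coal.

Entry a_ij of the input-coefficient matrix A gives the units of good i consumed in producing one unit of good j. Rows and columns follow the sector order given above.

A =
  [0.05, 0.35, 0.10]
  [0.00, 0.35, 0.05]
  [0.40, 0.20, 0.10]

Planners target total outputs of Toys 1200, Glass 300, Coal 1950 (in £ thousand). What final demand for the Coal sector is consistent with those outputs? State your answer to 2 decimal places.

d_C = 1215.00

I − A =
  [   0.95    -0.35    -0.10]
  [   0.00     0.65    -0.05]
  [  -0.40    -0.20     0.90]
d = (I − A) x:
  d_T = (+0.95)·1200 + (-0.35)·300 + (-0.10)·1950 = 840.00
  d_G = (+0.00)·1200 + (+0.65)·300 + (-0.05)·1950 = 97.50
  d_C = (-0.40)·1200 + (-0.20)·300 + (+0.90)·1950 = 1215.00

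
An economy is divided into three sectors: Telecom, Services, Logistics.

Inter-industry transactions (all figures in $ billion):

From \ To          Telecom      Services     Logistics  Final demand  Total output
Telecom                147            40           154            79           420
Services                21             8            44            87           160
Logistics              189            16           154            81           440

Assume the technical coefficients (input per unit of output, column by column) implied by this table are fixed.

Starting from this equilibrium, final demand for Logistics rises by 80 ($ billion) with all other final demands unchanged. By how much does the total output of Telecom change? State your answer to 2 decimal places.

Δx_1 = 127.61

Technical coefficients a_ij = z_ij / X_j:
  a_11 = 147/420 = 0.35, a_21 = 21/420 = 0.05, a_31 = 189/420 = 0.45
  a_12 = 40/160 = 0.25, a_22 = 8/160 = 0.05, a_32 = 16/160 = 0.10
  a_13 = 154/440 = 0.35, a_23 = 44/440 = 0.10, a_33 = 154/440 = 0.35
I − A =
  [   0.65    -0.25    -0.35]
  [  -0.05     0.95    -0.10]
  [  -0.45    -0.10     0.65]
Cofactors of I−A, C_ij = (−1)^(i+j)·(minor ij) (rows/columns in the sector order above):
  C_11 = (0.95)(0.65) − (-0.10)(-0.10) = 0.6075
  C_12 = −[(-0.05)(0.65) − (-0.10)(-0.45)] = 0.0775
  C_13 = (-0.05)(-0.10) − (0.95)(-0.45) = 0.4325
  C_21 = −[(-0.25)(0.65) − (-0.35)(-0.10)] = 0.1975
  C_22 = (0.65)(0.65) − (-0.35)(-0.45) = 0.2650
  C_23 = −[(0.65)(-0.10) − (-0.25)(-0.45)] = 0.1775
  C_31 = (-0.25)(-0.10) − (-0.35)(0.95) = 0.3575
  C_32 = −[(0.65)(-0.10) − (-0.35)(-0.05)] = 0.0825
  C_33 = (0.65)(0.95) − (-0.25)(-0.05) = 0.6050
det(I−A) = Σ_j (I−A)_1j·C_1j = (0.65)(0.6075) + (-0.25)(0.0775) + (-0.35)(0.4325) = 0.224125
adj(I−A) = Cᵀ =
  [ 0.6075   0.1975   0.3575]
  [ 0.0775   0.2650   0.0825]
  [ 0.4325   0.1775   0.6050]
(I − A)⁻¹ = adj(I−A) / det(I−A) ≈
  [   2.7105     0.8812     1.5951]
  [   0.3458     1.1824     0.3681]
  [   1.9297     0.7920     2.6994]
Δx = (I − A)⁻¹ Δd with Δd having +80 in the Logistics component and 0 elsewhere.
So Δx_1 = L_13 · (+80), where L_13 = adj(I−A)_13 / det(I−A) = 0.3575 / 0.224125.
Δx_1 = 0.3575 × (+80) / 0.224125 = 28.60 / 0.224125 ≈ 127.61.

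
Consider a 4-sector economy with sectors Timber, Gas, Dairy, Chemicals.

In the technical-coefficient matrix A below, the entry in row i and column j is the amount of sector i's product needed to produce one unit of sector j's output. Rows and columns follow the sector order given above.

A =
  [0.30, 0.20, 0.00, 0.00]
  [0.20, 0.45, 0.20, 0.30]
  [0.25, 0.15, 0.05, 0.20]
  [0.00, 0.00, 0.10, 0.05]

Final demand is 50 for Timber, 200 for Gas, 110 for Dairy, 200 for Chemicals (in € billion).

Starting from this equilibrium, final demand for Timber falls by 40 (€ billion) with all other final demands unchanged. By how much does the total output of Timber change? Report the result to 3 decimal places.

Δx_1 = -66.929

I − A =
  [   0.70    -0.20     0.00     0.00]
  [  -0.20     0.55    -0.20    -0.30]
  [  -0.25    -0.15     0.95    -0.20]
  [   0.00     0.00    -0.10     0.95]
Compute the cofactors C_ij = (−1)^(i+j)·(3×3 minor ij) of I−A; the adjugate is their transpose:
adj(I−A) = Cᵀ =
  [ 0.452375   0.176500   0.044000   0.065000]
  [ 0.231500   0.617750   0.154000   0.227500]
  [ 0.159125   0.147250   0.327750   0.115500]
  [ 0.016750   0.015500   0.034500   0.296750]
det(I−A) = Σ_j (I−A)_1j·C_1j = (0.70)(0.452375) + (-0.20)(0.231500) + (0.00)(0.159125) + (0.00)(0.016750) = 0.2703625
(I − A)⁻¹ = adj(I−A) / det(I−A) ≈
  [   1.6732     0.6528     0.1627     0.2404]
  [   0.8563     2.2849     0.5696     0.8415]
  [   0.5886     0.5446     1.2123     0.4272]
  [   0.0620     0.0573     0.1276     1.0976]
Δx = (I − A)⁻¹ Δd with Δd having -40 in the Timber component and 0 elsewhere.
So Δx_1 = L_11 · (-40), where L_11 = adj(I−A)_11 / det(I−A) = 0.452375 / 0.2703625.
Δx_1 = 0.452375 × (-40) / 0.2703625 = -18.095 / 0.2703625 ≈ -66.929.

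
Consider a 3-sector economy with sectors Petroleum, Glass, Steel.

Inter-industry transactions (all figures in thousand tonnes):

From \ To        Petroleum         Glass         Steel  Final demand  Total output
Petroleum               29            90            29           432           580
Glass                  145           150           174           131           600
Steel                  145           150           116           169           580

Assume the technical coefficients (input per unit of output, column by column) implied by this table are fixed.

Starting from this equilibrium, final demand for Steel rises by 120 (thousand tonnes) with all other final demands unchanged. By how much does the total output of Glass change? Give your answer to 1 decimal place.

Technical coefficients a_ij = z_ij / X_j:
  a_11 = 29/580 = 0.05, a_21 = 145/580 = 0.25, a_31 = 145/580 = 0.25
  a_12 = 90/600 = 0.15, a_22 = 150/600 = 0.25, a_32 = 150/600 = 0.25
  a_13 = 29/580 = 0.05, a_23 = 174/580 = 0.30, a_33 = 116/580 = 0.20
I − A =
  [   0.95    -0.15    -0.05]
  [  -0.25     0.75    -0.30]
  [  -0.25    -0.25     0.80]
Cofactors of I−A, C_ij = (−1)^(i+j)·(minor ij) (rows/columns in the sector order above):
  C_11 = (0.75)(0.80) − (-0.30)(-0.25) = 0.5250
  C_12 = −[(-0.25)(0.80) − (-0.30)(-0.25)] = 0.2750
  C_13 = (-0.25)(-0.25) − (0.75)(-0.25) = 0.2500
  C_21 = −[(-0.15)(0.80) − (-0.05)(-0.25)] = 0.1325
  C_22 = (0.95)(0.80) − (-0.05)(-0.25) = 0.7475
  C_23 = −[(0.95)(-0.25) − (-0.15)(-0.25)] = 0.2750
  C_31 = (-0.15)(-0.30) − (-0.05)(0.75) = 0.0825
  C_32 = −[(0.95)(-0.30) − (-0.05)(-0.25)] = 0.2975
  C_33 = (0.95)(0.75) − (-0.15)(-0.25) = 0.6750
det(I−A) = Σ_j (I−A)_1j·C_1j = (0.95)(0.5250) + (-0.15)(0.2750) + (-0.05)(0.2500) = 0.4450
adj(I−A) = Cᵀ =
  [ 0.5250   0.1325   0.0825]
  [ 0.2750   0.7475   0.2975]
  [ 0.2500   0.2750   0.6750]
(I − A)⁻¹ = adj(I−A) / det(I−A) ≈
  [   1.1798     0.2978     0.1854]
  [   0.6180     1.6798     0.6685]
  [   0.5618     0.6180     1.5169]
Δx = (I − A)⁻¹ Δd with Δd having +120 in the Steel component and 0 elsewhere.
So Δx_2 = L_23 · (+120), where L_23 = adj(I−A)_23 / det(I−A) = 0.2975 / 0.4450.
Δx_2 = 0.2975 × (+120) / 0.4450 = 35.70 / 0.4450 ≈ 80.2.

Δx_2 = 80.2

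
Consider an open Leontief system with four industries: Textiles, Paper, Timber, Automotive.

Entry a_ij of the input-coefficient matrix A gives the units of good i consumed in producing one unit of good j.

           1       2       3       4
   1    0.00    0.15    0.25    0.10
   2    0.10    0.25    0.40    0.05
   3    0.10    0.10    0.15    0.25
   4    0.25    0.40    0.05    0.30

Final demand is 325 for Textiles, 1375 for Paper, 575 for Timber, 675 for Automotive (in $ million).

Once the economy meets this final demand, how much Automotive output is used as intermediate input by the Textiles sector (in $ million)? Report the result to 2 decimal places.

z_41 = 471.64

I − A =
  [   1.00    -0.15    -0.25    -0.10]
  [  -0.10     0.75    -0.40    -0.05]
  [  -0.10    -0.10     0.85    -0.25]
  [  -0.25    -0.40    -0.05     0.70]
Compute the cofactors C_ij = (−1)^(i+j)·(3×3 minor ij) of I−A; the adjugate is their transpose:
adj(I−A) = Cᵀ =
  [ 0.351625   0.164375   0.188375   0.129250]
  [ 0.122125   0.527625   0.293625   0.160000]
  [ 0.115625   0.191375   0.469875   0.198000]
  [ 0.203625   0.373875   0.268625   0.557500]
det(I−A) = Σ_j (I−A)_1j·C_1j = (1.00)(0.351625) + (-0.15)(0.122125) + (-0.25)(0.115625) + (-0.10)(0.203625) = 0.2840375
(I − A)⁻¹ = adj(I−A) / det(I−A) ≈
  [   1.2380     0.5787     0.6632     0.4550]
  [   0.4300     1.8576     1.0338     0.5633]
  [   0.4071     0.6738     1.6543     0.6971]
  [   0.7169     1.3163     0.9457     1.9628]
First solve x = (I − A)⁻¹ d = adj(I−A)·d / det(I−A); in particular x_1 = (0.351625·325 + 0.164375·1375 + 0.188375·575 + 0.129250·675) / 0.2840375 = 535.853125 / 0.2840375 ≈ 1886.5577.
Intermediate flow from 4 to 1: z_41 = a_41 · x_1 = 0.25 × 535.853125 / 0.2840375 = 133.96328125 / 0.2840375 ≈ 471.64.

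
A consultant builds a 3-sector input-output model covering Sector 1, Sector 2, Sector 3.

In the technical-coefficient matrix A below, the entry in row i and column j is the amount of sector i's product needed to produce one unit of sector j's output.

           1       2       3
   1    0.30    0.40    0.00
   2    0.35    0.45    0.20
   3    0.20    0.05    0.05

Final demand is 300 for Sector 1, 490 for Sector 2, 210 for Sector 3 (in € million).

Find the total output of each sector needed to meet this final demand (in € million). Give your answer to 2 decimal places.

x_1 = 1700.83, x_2 = 2226.46, x_3 = 696.31

I − A =
  [   0.70    -0.40     0.00]
  [  -0.35     0.55    -0.20]
  [  -0.20    -0.05     0.95]
Cofactors of I−A, C_ij = (−1)^(i+j)·(minor ij) (rows/columns in the sector order above):
  C_11 = (0.55)(0.95) − (-0.20)(-0.05) = 0.5125
  C_12 = −[(-0.35)(0.95) − (-0.20)(-0.20)] = 0.3725
  C_13 = (-0.35)(-0.05) − (0.55)(-0.20) = 0.1275
  C_21 = −[(-0.40)(0.95) − (0.00)(-0.05)] = 0.3800
  C_22 = (0.70)(0.95) − (0.00)(-0.20) = 0.6650
  C_23 = −[(0.70)(-0.05) − (-0.40)(-0.20)] = 0.1150
  C_31 = (-0.40)(-0.20) − (0.00)(0.55) = 0.0800
  C_32 = −[(0.70)(-0.20) − (0.00)(-0.35)] = 0.1400
  C_33 = (0.70)(0.55) − (-0.40)(-0.35) = 0.2450
det(I−A) = Σ_j (I−A)_1j·C_1j = (0.70)(0.5125) + (-0.40)(0.3725) + (0.00)(0.1275) = 0.20975
adj(I−A) = Cᵀ =
  [ 0.5125   0.3800   0.0800]
  [ 0.3725   0.6650   0.1400]
  [ 0.1275   0.1150   0.2450]
(I − A)⁻¹ = adj(I−A) / det(I−A) ≈
  [   2.4434     1.8117     0.3814]
  [   1.7759     3.1704     0.6675]
  [   0.6079     0.5483     1.1681]
x = (I − A)⁻¹ d = adj(I−A)·d / det(I−A), with det(I−A) = 0.20975:
  x_1 = (0.5125·300 + 0.3800·490 + 0.0800·210) / 0.20975 = 356.75 / 0.20975 ≈ 1700.83
  x_2 = (0.3725·300 + 0.6650·490 + 0.1400·210) / 0.20975 = 467.00 / 0.20975 ≈ 2226.46
  x_3 = (0.1275·300 + 0.1150·490 + 0.2450·210) / 0.20975 = 146.05 / 0.20975 ≈ 696.31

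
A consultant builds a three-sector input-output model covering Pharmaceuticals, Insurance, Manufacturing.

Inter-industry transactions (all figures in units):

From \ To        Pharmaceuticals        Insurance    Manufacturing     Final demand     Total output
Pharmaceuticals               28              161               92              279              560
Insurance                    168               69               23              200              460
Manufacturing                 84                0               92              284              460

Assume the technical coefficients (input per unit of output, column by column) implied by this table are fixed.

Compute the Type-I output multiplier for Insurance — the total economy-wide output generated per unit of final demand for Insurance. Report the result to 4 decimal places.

Technical coefficients a_ij = z_ij / X_j:
  a_PP = 28/560 = 0.05, a_IP = 168/560 = 0.30, a_MP = 84/560 = 0.15
  a_PI = 161/460 = 0.35, a_II = 69/460 = 0.15, a_MI = 0/460 = 0.00
  a_PM = 92/460 = 0.20, a_IM = 23/460 = 0.05, a_MM = 92/460 = 0.20
I − A =
  [   0.95    -0.35    -0.20]
  [  -0.30     0.85    -0.05]
  [  -0.15     0.00     0.80]
Cofactors of I−A, C_ij = (−1)^(i+j)·(minor ij) (rows/columns in the sector order above):
  C_11 = (0.85)(0.80) − (-0.05)(0.00) = 0.6800
  C_12 = −[(-0.30)(0.80) − (-0.05)(-0.15)] = 0.2475
  C_13 = (-0.30)(0.00) − (0.85)(-0.15) = 0.1275
  C_21 = −[(-0.35)(0.80) − (-0.20)(0.00)] = 0.2800
  C_22 = (0.95)(0.80) − (-0.20)(-0.15) = 0.7300
  C_23 = −[(0.95)(0.00) − (-0.35)(-0.15)] = 0.0525
  C_31 = (-0.35)(-0.05) − (-0.20)(0.85) = 0.1875
  C_32 = −[(0.95)(-0.05) − (-0.20)(-0.30)] = 0.1075
  C_33 = (0.95)(0.85) − (-0.35)(-0.30) = 0.7025
det(I−A) = Σ_j (I−A)_1j·C_1j = (0.95)(0.6800) + (-0.35)(0.2475) + (-0.20)(0.1275) = 0.533875
adj(I−A) = Cᵀ =
  [ 0.6800   0.2800   0.1875]
  [ 0.2475   0.7300   0.1075]
  [ 0.1275   0.0525   0.7025]
(I − A)⁻¹ = adj(I−A) / det(I−A) ≈
  [   1.27371     0.52447     0.35121]
  [   0.46359     1.36736     0.20136]
  [   0.23882     0.09834     1.31585]
The output multiplier for sector j is the column-j sum of the Leontief inverse (I − A)⁻¹ = adj(I−A) / det(I−A).
Column I of adj(I−A): (0.2800, 0.7300, 0.0525); det(I−A) = 0.533875.
m_I = (0.2800 + 0.7300 + 0.0525) / 0.533875 = 1.0625 / 0.533875 ≈ 1.9902.

m_I = 1.9902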